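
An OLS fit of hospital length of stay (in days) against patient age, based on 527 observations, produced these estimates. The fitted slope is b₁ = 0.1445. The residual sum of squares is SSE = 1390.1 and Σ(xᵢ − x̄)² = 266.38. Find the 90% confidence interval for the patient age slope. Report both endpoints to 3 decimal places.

(-0.020, 0.309)

MSE = SSE/(n − 2) = 1390.1/525 = 2.64781.
SE(b₁) = √(MSE/Sₓₓ) = √(2.64781/266.38) = 0.0996994.
df = n − 2 = 525.
t* = t_{0.05, 525} = 1.647761.
Margin = t* × SE = 1.647761 × 0.0996994 = 0.16428.
CI: 0.1445 ± 0.16428 → (-0.020, 0.309).
With 90% confidence, each one-unit increase in patient age is associated with a change of between -0.020 and 0.309 days in hospital length of stay.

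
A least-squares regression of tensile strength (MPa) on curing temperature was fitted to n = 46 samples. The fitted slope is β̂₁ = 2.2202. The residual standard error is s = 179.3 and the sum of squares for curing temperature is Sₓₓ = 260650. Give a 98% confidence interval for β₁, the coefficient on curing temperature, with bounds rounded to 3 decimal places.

SE(β̂₁) = s/√Sₓₓ = 179.3/√260650 = 0.351198.
df = n − 2 = 44.
t* = t_{0.01, 44} = 2.414134.
Margin = t* × SE = 2.414134 × 0.351198 = 0.84784.
CI: 2.2202 ± 0.84784 → (1.372, 3.068).
With 98% confidence, each one-unit increase in curing temperature is associated with a change of between 1.372 and 3.068 MPa in tensile strength.

(1.372, 3.068)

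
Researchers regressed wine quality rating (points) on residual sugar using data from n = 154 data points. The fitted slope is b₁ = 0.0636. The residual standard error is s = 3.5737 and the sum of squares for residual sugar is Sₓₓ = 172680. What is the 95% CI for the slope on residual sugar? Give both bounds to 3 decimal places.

SE(b₁) = s/√Sₓₓ = 3.5737/√172680 = 0.00859997.
df = n − 2 = 152.
t* = t_{0.025, 152} = 1.975694.
Margin = t* × SE = 1.975694 × 0.00859997 = 0.01699.
CI: 0.0636 ± 0.01699 → (0.047, 0.081).
With 95% confidence, each one-unit increase in residual sugar is associated with a change of between 0.047 and 0.081 points in wine quality rating.

(0.047, 0.081)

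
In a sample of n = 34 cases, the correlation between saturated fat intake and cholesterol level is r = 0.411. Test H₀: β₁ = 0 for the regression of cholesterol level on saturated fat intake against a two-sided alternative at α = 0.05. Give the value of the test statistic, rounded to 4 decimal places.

t = r·√(n − 2)/√(1 − r²) = 0.411·√32/√0.831079 = 2.5503.
df = n − 2 = 32.
Two-sided p ≈ 0.0157, which is < 0.05, so reject H₀.
There is evidence of a linear association between saturated fat intake and cholesterol level.

t = 2.5503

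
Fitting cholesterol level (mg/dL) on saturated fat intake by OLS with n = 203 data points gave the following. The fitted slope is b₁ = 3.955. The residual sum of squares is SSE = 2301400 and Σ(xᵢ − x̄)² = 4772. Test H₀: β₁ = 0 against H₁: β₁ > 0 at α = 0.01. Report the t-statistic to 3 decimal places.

MSE = SSE/(n − 2) = 2301400/201 = 11449.8.
SE(b₁) = √(MSE/Sₓₓ) = √(11449.8/4772) = 1.54899.
t = 3.955 / 1.54899 = 2.553.
df = n − 2 = 201.
One-sided p ≈ 0.0057, which is < 0.01, so reject H₀.
There is evidence that the true slope on saturated fat intake is positive.

t = 2.553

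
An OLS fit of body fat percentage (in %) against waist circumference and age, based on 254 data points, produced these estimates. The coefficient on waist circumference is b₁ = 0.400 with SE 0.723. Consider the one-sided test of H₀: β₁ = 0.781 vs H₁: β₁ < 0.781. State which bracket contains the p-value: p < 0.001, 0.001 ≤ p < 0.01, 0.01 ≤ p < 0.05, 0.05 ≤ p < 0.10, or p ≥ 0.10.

t = (0.400 − 0.781) / 0.723 = -0.527.
df = n − k − 1 = 254 − 2 − 1 = 251.
One-sided p = P(T_{251} < t) ≈ 0.2993.
So p ≥ 0.10.

p ≥ 0.10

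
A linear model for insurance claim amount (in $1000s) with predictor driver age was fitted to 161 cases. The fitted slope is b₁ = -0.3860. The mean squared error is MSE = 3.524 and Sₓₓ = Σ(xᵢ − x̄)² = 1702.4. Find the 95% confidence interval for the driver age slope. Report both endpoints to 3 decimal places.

(-0.476, -0.296)

SE(b₁) = √(MSE/Sₓₓ) = √(3.524/1702.4) = 0.0454975.
df = n − 2 = 159.
t* = t_{0.025, 159} = 1.974996.
Margin = t* × SE = 1.974996 × 0.0454975 = 0.08986.
CI: -0.3860 ± 0.08986 → (-0.476, -0.296).
With 95% confidence, each one-unit increase in driver age is associated with a change of between -0.476 and -0.296 $1000s in insurance claim amount.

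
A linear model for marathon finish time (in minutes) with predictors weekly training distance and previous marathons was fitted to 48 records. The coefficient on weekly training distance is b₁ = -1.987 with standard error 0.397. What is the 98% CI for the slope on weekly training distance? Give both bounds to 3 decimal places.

(-2.945, -1.029)

df = n − k − 1 = 48 − 2 − 1 = 45.
t* = t_{0.01, 45} = 2.412116.
Margin = t* × SE = 2.412116 × 0.397 = 0.95761.
CI: -1.987 ± 0.95761 → (-2.945, -1.029).
With 98% confidence, each one-unit increase in weekly training distance is associated with a change of between -2.945 and -1.029 minutes in marathon finish time, holding the other predictors fixed.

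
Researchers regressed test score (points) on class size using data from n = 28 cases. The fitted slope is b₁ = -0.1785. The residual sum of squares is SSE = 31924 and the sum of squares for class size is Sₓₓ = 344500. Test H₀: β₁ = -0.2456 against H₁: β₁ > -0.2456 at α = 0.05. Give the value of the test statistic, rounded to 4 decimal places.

MSE = SSE/(n − 2) = 31924/26 = 1227.85.
SE(b₁) = √(MSE/Sₓₓ) = √(1227.85/344500) = 0.0597004.
t = (-0.1785 − (-0.2456)) / 0.0597004 = 1.1239.
df = n − 2 = 26.
One-sided p ≈ 0.1357, which is ≥ 0.05, so fail to reject H₀.
The data do not give significant evidence that the true slope on class size exceeds -0.2456 points per unit.

t = 1.1239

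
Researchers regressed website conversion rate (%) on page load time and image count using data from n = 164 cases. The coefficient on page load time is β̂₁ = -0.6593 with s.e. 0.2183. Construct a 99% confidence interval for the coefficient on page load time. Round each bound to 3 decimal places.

(-1.228, -0.090)

df = n − k − 1 = 164 − 2 − 1 = 161.
t* = t_{0.005, 161} = 2.606711.
Margin = t* × SE = 2.606711 × 0.2183 = 0.56904.
CI: -0.6593 ± 0.56904 → (-1.228, -0.090).
With 99% confidence, each one-unit increase in page load time is associated with a change of between -1.228 and -0.090 % in website conversion rate, holding the other predictors fixed.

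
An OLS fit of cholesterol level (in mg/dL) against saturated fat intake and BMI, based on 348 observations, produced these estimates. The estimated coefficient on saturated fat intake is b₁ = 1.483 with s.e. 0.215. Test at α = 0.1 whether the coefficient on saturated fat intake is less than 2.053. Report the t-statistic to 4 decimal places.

H₀: β₁ = 2.053 vs H₁: β₁ < 2.053.
t = (b₁ − β₁⁰)/SE = (1.483 − 2.053) / 0.215 = -2.6512.
df = n − k − 1 = 348 − 2 − 1 = 345.
One-sided p ≈ 0.0042, which is < 0.1, so reject H₀.
There is evidence that the true slope on saturated fat intake is below 2.053 mg/dL per unit, holding the other predictors fixed.

t = -2.6512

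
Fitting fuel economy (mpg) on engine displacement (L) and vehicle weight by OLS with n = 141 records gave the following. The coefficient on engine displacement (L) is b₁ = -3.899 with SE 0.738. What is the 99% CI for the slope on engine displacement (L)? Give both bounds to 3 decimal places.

(-5.827, -1.971)

df = n − k − 1 = 141 − 2 − 1 = 138.
t* = t_{0.005, 138} = 2.611925.
Margin = t* × SE = 2.611925 × 0.738 = 1.92760.
CI: -3.899 ± 1.92760 → (-5.827, -1.971).
With 99% confidence, each one-unit increase in engine displacement (L) is associated with a change of between -5.827 and -1.971 mpg in fuel economy, holding the other predictors fixed.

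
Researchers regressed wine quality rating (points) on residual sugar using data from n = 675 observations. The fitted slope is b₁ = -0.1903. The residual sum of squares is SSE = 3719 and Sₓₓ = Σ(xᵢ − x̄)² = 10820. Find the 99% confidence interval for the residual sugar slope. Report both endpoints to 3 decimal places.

(-0.249, -0.132)

MSE = SSE/(n − 2) = 3719/673 = 5.526.
SE(b₁) = √(MSE/Sₓₓ) = √(5.526/10820) = 0.0225991.
df = n − 2 = 673.
t* = t_{0.005, 673} = 2.583154.
Margin = t* × SE = 2.583154 × 0.0225991 = 0.05838.
CI: -0.1903 ± 0.05838 → (-0.249, -0.132).
With 99% confidence, each one-unit increase in residual sugar is associated with a change of between -0.249 and -0.132 points in wine quality rating.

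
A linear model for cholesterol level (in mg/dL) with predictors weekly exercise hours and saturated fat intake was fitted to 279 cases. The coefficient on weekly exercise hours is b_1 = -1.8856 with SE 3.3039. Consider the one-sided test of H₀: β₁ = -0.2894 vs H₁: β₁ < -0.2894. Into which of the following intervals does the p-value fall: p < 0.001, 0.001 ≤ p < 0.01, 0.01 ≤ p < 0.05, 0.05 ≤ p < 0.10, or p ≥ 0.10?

t = (-1.8856 − (-0.2894)) / 3.3039 = -0.483.
df = n − k − 1 = 279 − 2 − 1 = 276.
One-sided p = P(T_{276} < t) ≈ 0.3147.
So p ≥ 0.10.

p ≥ 0.10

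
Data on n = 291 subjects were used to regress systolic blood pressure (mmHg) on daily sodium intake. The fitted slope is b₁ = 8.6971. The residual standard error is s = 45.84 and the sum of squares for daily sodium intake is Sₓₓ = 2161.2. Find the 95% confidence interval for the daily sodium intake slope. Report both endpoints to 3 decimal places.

SE(b₁) = s/√Sₓₓ = 45.84/√2161.2 = 0.986046.
df = n − 2 = 289.
t* = t_{0.025, 289} = 1.968206.
Margin = t* × SE = 1.968206 × 0.986046 = 1.94074.
CI: 8.6971 ± 1.94074 → (6.756, 10.638).
With 95% confidence, each one-unit increase in daily sodium intake is associated with a change of between 6.756 and 10.638 mmHg in systolic blood pressure.

(6.756, 10.638)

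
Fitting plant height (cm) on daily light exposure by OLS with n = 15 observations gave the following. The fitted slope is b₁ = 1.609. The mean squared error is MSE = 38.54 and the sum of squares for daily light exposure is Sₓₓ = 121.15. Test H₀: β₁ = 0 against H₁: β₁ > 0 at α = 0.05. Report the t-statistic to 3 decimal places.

SE(b₁) = √(MSE/Sₓₓ) = √(38.54/121.15) = 0.56402.
t = 1.609 / 0.56402 = 2.853.
df = n − 2 = 13.
One-sided p ≈ 0.0068, which is < 0.05, so reject H₀.
There is evidence that the true slope on daily light exposure is positive.

t = 2.853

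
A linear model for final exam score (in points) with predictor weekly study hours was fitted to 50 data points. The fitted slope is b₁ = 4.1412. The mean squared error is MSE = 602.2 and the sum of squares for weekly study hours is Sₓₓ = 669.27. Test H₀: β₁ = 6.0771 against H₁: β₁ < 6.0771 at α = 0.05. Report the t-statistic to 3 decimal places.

t = -2.041

SE(b₁) = √(MSE/Sₓₓ) = √(602.2/669.27) = 0.948571.
t = (4.1412 − 6.0771) / 0.948571 = -2.041.
df = n − 2 = 48.
One-sided p ≈ 0.0234, which is < 0.05, so reject H₀.
There is evidence that the true slope on weekly study hours is below 6.0771 points per unit.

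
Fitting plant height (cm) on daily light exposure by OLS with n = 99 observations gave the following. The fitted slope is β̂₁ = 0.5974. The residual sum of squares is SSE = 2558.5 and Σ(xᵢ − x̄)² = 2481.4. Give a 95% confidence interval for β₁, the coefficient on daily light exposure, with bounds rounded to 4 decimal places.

MSE = SSE/(n − 2) = 2558.5/97 = 26.3763.
SE(β̂₁) = √(MSE/Sₓₓ) = √(26.3763/2481.4) = 0.1031.
df = n − 2 = 97.
t* = t_{0.025, 97} = 1.984723.
Margin = t* × SE = 1.984723 × 0.1031 = 0.204625.
CI: 0.5974 ± 0.204625 → (0.3928, 0.8020).
With 95% confidence, each one-unit increase in daily light exposure is associated with a change of between 0.3928 and 0.8020 cm in plant height.

(0.3928, 0.8020)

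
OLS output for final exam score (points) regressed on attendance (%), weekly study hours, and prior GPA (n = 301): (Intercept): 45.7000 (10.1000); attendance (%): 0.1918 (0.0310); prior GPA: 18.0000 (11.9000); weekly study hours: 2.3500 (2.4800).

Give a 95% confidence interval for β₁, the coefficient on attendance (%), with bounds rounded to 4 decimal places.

Read off: b = 0.1918, SE = 0.0310 for attendance (%).
df = n − k − 1 = 301 − 3 − 1 = 297.
t* = t_{0.025, 297} = 1.967984.
Margin = t* × SE = 1.967984 × 0.0310 = 0.061007.
CI: 0.1918 ± 0.061007 → (0.1308, 0.2528).

(0.1308, 0.2528)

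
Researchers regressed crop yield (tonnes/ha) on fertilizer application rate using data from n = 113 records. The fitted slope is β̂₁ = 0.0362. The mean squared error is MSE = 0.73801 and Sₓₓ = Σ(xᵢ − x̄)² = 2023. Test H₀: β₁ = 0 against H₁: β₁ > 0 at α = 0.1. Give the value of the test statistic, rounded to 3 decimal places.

SE(β̂₁) = √(MSE/Sₓₓ) = √(0.73801/2023) = 0.0191.
t = 0.0362 / 0.0191 = 1.895.
df = n − 2 = 111.
One-sided p ≈ 0.0303, which is < 0.1, so reject H₀.
There is evidence that the true slope on fertilizer application rate is positive.

t = 1.895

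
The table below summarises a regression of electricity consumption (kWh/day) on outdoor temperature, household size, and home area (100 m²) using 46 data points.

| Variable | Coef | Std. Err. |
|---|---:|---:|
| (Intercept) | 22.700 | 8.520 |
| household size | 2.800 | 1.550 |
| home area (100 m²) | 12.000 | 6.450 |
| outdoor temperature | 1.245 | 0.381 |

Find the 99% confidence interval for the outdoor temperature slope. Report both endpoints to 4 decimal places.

(0.2170, 2.2730)

Read off: b = 1.245, SE = 0.381 for outdoor temperature.
df = n − k − 1 = 46 − 3 − 1 = 42.
t* = t_{0.005, 42} = 2.698066.
Margin = t* × SE = 2.698066 × 0.381 = 1.027963.
CI: 1.245 ± 1.027963 → (0.2170, 2.2730).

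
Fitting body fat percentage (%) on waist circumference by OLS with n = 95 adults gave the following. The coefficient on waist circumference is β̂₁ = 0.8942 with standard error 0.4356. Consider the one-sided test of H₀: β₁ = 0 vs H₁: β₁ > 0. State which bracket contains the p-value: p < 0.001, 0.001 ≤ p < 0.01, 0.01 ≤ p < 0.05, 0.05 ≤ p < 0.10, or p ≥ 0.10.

0.01 ≤ p < 0.05

t = 0.8942 / 0.4356 = 2.053.
df = n − 2 = 95 − 2 = 93.
One-sided p = P(T_{93} > t) ≈ 0.0215.
So 0.01 ≤ p < 0.05.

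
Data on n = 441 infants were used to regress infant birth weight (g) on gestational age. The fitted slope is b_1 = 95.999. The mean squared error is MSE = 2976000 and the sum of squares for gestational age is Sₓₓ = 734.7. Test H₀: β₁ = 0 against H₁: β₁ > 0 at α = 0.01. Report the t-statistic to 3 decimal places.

SE(b_1) = √(MSE/Sₓₓ) = √(2.976e+06/734.7) = 63.6446.
t = 95.999 / 63.6446 = 1.508.
df = n − 2 = 439.
One-sided p ≈ 0.0661, which is ≥ 0.01, so fail to reject H₀.
The data do not give significant evidence that the true slope on gestational age is positive.

t = 1.508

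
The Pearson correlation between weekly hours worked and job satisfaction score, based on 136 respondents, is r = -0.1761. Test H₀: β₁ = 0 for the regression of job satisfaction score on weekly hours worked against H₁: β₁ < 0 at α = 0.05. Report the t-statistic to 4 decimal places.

t = -2.0709

t = r·√(n − 2)/√(1 − r²) = -0.1761·√134/√0.968989 = -2.0709.
df = n − 2 = 134.
One-sided p ≈ 0.0201, which is < 0.05, so reject H₀.
There is evidence of a linear association between weekly hours worked and job satisfaction score.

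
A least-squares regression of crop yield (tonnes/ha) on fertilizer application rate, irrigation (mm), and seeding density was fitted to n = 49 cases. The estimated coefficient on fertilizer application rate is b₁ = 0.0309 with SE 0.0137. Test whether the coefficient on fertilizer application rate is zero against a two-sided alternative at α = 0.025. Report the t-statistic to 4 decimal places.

H₀: β₁ = 0 vs H₁: β₁ ≠ 0.
t = (b₁ − β₁⁰)/SE = 0.0309 / 0.0137 = 2.2555.
df = n − k − 1 = 49 − 3 − 1 = 45.
Two-sided p ≈ 0.0290, which is ≥ 0.025, so fail to reject H₀.
The data do not give significant evidence of an association between fertilizer application rate and crop yield, after adjusting for the other predictors.

t = 2.2555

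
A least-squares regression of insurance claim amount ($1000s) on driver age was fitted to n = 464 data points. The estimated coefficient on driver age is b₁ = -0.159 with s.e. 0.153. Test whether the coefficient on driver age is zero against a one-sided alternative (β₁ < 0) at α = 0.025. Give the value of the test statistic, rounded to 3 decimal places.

H₀: β₁ = 0 vs H₁: β₁ < 0.
t = (b₁ − β₁⁰)/SE = -0.159 / 0.153 = -1.039.
df = n − 2 = 464 − 2 = 462.
One-sided p ≈ 0.1496, which is ≥ 0.025, so fail to reject H₀.
The data do not give significant evidence that the true slope on driver age is negative.

t = -1.039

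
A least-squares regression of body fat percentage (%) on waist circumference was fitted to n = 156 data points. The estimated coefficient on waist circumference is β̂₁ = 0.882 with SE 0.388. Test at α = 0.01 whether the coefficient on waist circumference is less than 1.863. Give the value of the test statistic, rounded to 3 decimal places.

H₀: β₁ = 1.863 vs H₁: β₁ < 1.863.
t = (β̂₁ − β₁⁰)/SE = (0.882 − 1.863) / 0.388 = -2.528.
df = n − 2 = 156 − 2 = 154.
One-sided p ≈ 0.0062, which is < 0.01, so reject H₀.
There is evidence that the true slope on waist circumference is below 1.863 % per unit.

t = -2.528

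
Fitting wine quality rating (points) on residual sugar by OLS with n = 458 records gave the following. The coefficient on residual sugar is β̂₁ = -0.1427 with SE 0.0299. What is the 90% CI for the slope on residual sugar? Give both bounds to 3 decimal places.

df = n − 2 = 458 − 2 = 456.
t* = t_{0.05, 456} = 1.648202.
Margin = t* × SE = 1.648202 × 0.0299 = 0.04928.
CI: -0.1427 ± 0.04928 → (-0.192, -0.093).
With 90% confidence, each one-unit increase in residual sugar is associated with a change of between -0.192 and -0.093 points in wine quality rating.

(-0.192, -0.093)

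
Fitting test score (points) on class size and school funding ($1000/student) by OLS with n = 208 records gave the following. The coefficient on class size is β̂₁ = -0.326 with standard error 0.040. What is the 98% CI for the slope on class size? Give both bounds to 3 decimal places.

(-0.420, -0.232)

df = n − k − 1 = 208 − 2 − 1 = 205.
t* = t_{0.01, 205} = 2.344675.
Margin = t* × SE = 2.344675 × 0.040 = 0.09379.
CI: -0.326 ± 0.09379 → (-0.420, -0.232).
With 98% confidence, each one-unit increase in class size is associated with a change of between -0.420 and -0.232 points in test score, holding the other predictors fixed.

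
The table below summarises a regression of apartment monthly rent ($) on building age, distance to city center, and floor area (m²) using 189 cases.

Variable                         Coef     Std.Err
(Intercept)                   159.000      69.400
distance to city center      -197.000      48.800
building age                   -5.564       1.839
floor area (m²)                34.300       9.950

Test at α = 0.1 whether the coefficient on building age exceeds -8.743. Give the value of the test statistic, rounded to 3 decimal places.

Read off: b = -5.564, SE = 1.839 for building age.
H₀: β₁ = -8.743 vs H₁: β₁ > -8.743.
t = (-5.564 − (-8.743)) / 1.839 = 1.729.
df = n − k − 1 = 189 − 3 − 1 = 185.
One-sided p ≈ 0.0428, which is < 0.1, so reject H₀.
There is evidence that the true slope on building age exceeds -8.743 $ per unit, holding the other predictors fixed.

t = 1.729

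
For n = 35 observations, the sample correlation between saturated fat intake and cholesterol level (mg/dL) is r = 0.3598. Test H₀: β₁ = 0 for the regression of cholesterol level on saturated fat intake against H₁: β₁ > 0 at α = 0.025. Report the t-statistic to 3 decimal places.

t = 2.215

t = r·√(n − 2)/√(1 − r²) = 0.3598·√33/√0.870544 = 2.215.
df = n − 2 = 33.
One-sided p ≈ 0.0169, which is < 0.025, so reject H₀.
There is evidence of a linear association between saturated fat intake and cholesterol level.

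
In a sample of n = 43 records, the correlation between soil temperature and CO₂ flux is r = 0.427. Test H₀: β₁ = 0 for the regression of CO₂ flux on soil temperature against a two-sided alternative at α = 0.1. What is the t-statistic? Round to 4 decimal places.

t = r·√(n − 2)/√(1 − r²) = 0.427·√41/√0.817671 = 3.0236.
df = n − 2 = 41.
Two-sided p ≈ 0.0043, which is < 0.1, so reject H₀.
There is evidence of a linear association between soil temperature and CO₂ flux.

t = 3.0236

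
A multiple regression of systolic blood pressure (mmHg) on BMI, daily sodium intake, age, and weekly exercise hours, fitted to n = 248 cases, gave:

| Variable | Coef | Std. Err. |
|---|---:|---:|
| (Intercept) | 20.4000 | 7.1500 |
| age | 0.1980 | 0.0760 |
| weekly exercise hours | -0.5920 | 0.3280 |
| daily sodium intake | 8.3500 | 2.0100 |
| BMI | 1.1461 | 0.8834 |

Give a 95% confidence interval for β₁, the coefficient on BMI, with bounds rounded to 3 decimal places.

Read off: b = 1.1461, SE = 0.8834 for BMI.
df = n − k − 1 = 248 − 4 − 1 = 243.
t* = t_{0.025, 243} = 1.969774.
Margin = t* × SE = 1.969774 × 0.8834 = 1.74010.
CI: 1.1461 ± 1.74010 → (-0.594, 2.886).

(-0.594, 2.886)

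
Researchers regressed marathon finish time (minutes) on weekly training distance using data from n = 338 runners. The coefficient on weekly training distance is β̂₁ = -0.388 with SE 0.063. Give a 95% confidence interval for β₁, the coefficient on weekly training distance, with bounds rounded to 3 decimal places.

(-0.512, -0.264)

df = n − 2 = 338 − 2 = 336.
t* = t_{0.025, 336} = 1.967049.
Margin = t* × SE = 1.967049 × 0.063 = 0.12392.
CI: -0.388 ± 0.12392 → (-0.512, -0.264).
With 95% confidence, each one-unit increase in weekly training distance is associated with a change of between -0.512 and -0.264 minutes in marathon finish time.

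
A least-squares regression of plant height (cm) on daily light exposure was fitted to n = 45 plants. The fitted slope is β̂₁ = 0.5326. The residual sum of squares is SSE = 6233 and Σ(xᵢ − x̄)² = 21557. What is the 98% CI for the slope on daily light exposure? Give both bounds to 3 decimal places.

(0.334, 0.731)

MSE = SSE/(n − 2) = 6233/43 = 144.953.
SE(β̂₁) = √(MSE/Sₓₓ) = √(144.953/21557) = 0.0820012.
df = n − 2 = 43.
t* = t_{0.01, 43} = 2.41625.
Margin = t* × SE = 2.41625 × 0.0820012 = 0.19814.
CI: 0.5326 ± 0.19814 → (0.334, 0.731).
With 98% confidence, each one-unit increase in daily light exposure is associated with a change of between 0.334 and 0.731 cm in plant height.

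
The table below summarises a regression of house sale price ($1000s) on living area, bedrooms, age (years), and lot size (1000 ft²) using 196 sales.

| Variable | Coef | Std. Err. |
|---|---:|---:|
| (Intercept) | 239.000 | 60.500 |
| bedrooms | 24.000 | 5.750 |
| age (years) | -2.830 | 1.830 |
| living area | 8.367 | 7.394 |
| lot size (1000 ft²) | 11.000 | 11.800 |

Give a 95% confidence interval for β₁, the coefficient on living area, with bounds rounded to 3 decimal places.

(-6.217, 22.951)

Read off: b = 8.367, SE = 7.394 for living area.
df = n − k − 1 = 196 − 4 − 1 = 191.
t* = t_{0.025, 191} = 1.972462.
Margin = t* × SE = 1.972462 × 7.394 = 14.58438.
CI: 8.367 ± 14.58438 → (-6.217, 22.951).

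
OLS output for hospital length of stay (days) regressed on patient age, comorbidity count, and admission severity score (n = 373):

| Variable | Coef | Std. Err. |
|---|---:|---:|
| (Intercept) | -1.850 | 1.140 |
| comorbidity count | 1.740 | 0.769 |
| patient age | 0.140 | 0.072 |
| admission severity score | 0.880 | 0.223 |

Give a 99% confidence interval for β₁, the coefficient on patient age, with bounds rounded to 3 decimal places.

(-0.046, 0.326)

Read off: b = 0.140, SE = 0.072 for patient age.
df = n − k − 1 = 373 − 3 − 1 = 369.
t* = t_{0.005, 369} = 2.589218.
Margin = t* × SE = 2.589218 × 0.072 = 0.18642.
CI: 0.140 ± 0.18642 → (-0.046, 0.326).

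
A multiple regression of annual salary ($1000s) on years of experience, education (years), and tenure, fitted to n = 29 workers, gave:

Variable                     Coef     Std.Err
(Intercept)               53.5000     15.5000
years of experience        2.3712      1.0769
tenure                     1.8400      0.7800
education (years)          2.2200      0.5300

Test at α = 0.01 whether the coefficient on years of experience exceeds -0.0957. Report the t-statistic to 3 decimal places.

Read off: b = 2.3712, SE = 1.0769 for years of experience.
H₀: β₁ = -0.0957 vs H₁: β₁ > -0.0957.
t = (2.3712 − (-0.0957)) / 1.0769 = 2.291.
df = n − k − 1 = 29 − 3 − 1 = 25.
One-sided p ≈ 0.0153, which is ≥ 0.01, so fail to reject H₀.
The data do not give significant evidence that the true slope on years of experience exceeds -0.0957 $1000s per unit, holding the other predictors fixed.

t = 2.291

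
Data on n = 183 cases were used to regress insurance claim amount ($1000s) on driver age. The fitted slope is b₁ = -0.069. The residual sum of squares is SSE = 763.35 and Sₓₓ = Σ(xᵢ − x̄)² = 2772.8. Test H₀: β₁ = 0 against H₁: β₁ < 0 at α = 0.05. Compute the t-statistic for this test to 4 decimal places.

MSE = SSE/(n − 2) = 763.35/181 = 4.2174.
SE(b₁) = √(MSE/Sₓₓ) = √(4.2174/2772.8) = 0.0389999.
t = -0.069 / 0.0389999 = -1.7692.
df = n − 2 = 181.
One-sided p ≈ 0.0393, which is < 0.05, so reject H₀.
There is evidence that the true slope on driver age is negative.

t = -1.7692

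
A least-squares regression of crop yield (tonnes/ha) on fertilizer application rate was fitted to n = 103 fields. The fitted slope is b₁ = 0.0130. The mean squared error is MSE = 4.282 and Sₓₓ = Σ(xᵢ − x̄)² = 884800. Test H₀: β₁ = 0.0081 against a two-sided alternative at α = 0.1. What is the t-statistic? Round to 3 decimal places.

SE(b₁) = √(MSE/Sₓₓ) = √(4.282/884800) = 0.00219989.
t = (0.0130 − 0.0081) / 0.00219989 = 2.227.
df = n − 2 = 101.
Two-sided p ≈ 0.0281, which is < 0.1, so reject H₀.
There is evidence that the true slope on fertilizer application rate differs from 0.0081 tonnes/ha per unit.

t = 2.227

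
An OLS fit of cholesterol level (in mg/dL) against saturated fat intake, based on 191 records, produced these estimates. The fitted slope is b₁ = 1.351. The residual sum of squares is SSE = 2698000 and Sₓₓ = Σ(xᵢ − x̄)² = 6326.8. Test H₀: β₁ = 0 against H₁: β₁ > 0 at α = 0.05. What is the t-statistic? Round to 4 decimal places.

MSE = SSE/(n − 2) = 2698000/189 = 14275.1.
SE(b₁) = √(MSE/Sₓₓ) = √(14275.1/6326.8) = 1.5021.
t = 1.351 / 1.5021 = 0.8994.
df = n − 2 = 189.
One-sided p ≈ 0.1848, which is ≥ 0.05, so fail to reject H₀.
The data do not give significant evidence that the true slope on saturated fat intake is positive.

t = 0.8994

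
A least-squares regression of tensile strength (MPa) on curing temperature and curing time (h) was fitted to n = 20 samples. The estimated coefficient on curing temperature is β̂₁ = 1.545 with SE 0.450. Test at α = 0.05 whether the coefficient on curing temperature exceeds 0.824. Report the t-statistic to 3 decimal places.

t = 1.602

H₀: β₁ = 0.824 vs H₁: β₁ > 0.824.
t = (β̂₁ − β₁⁰)/SE = (1.545 − 0.824) / 0.450 = 1.602.
df = n − k − 1 = 20 − 2 − 1 = 17.
One-sided p ≈ 0.0638, which is ≥ 0.05, so fail to reject H₀.
The data do not give significant evidence that the true slope on curing temperature exceeds 0.824 MPa per unit, holding the other predictors fixed.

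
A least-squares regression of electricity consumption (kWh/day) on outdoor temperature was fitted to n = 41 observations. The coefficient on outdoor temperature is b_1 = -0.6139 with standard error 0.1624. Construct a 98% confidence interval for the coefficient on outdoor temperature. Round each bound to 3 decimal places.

(-1.008, -0.220)

df = n − 2 = 41 − 2 = 39.
t* = t_{0.01, 39} = 2.425841.
Margin = t* × SE = 2.425841 × 0.1624 = 0.39396.
CI: -0.6139 ± 0.39396 → (-1.008, -0.220).
With 98% confidence, each one-unit increase in outdoor temperature is associated with a change of between -1.008 and -0.220 kWh/day in electricity consumption.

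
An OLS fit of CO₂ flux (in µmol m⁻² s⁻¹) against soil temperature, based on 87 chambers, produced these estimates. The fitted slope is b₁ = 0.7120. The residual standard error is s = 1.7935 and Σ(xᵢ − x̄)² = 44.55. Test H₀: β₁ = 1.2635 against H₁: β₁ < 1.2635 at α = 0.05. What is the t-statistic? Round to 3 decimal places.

t = -2.052

SE(b₁) = s/√Sₓₓ = 1.7935/√44.55 = 0.268706.
t = (0.7120 − 1.2635) / 0.268706 = -2.052.
df = n − 2 = 85.
One-sided p ≈ 0.0216, which is < 0.05, so reject H₀.
There is evidence that the true slope on soil temperature is below 1.2635 µmol m⁻² s⁻¹ per unit.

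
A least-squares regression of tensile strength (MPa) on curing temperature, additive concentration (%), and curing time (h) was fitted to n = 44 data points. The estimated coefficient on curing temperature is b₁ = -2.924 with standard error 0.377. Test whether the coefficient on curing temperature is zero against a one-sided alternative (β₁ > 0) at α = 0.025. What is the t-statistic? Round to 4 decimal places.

H₀: β₁ = 0 vs H₁: β₁ > 0.
t = (b₁ − β₁⁰)/SE = -2.924 / 0.377 = -7.7560.
df = n − k − 1 = 44 − 3 − 1 = 40.
One-sided p ≈ 1.0000, which is ≥ 0.025, so fail to reject H₀.
The data do not give significant evidence that the true slope on curing temperature is positive, holding the other predictors fixed.

t = -7.7560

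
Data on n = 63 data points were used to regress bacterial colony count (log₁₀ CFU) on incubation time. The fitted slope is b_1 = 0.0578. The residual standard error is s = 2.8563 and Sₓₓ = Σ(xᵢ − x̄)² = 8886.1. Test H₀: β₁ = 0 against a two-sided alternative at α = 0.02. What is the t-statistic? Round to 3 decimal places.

t = 1.908

SE(b_1) = s/√Sₓₓ = 2.8563/√8886.1 = 0.0303004.
t = 0.0578 / 0.0303004 = 1.908.
df = n − 2 = 61.
Two-sided p ≈ 0.0612, which is ≥ 0.02, so fail to reject H₀.
The data do not give significant evidence of an association between incubation time and bacterial colony count.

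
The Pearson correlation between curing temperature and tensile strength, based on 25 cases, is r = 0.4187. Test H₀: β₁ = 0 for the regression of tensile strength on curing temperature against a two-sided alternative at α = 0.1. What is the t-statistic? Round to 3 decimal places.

t = r·√(n − 2)/√(1 − r²) = 0.4187·√23/√0.82469 = 2.211.
df = n − 2 = 23.
Two-sided p ≈ 0.0372, which is < 0.1, so reject H₀.
There is evidence of a linear association between curing temperature and tensile strength.

t = 2.211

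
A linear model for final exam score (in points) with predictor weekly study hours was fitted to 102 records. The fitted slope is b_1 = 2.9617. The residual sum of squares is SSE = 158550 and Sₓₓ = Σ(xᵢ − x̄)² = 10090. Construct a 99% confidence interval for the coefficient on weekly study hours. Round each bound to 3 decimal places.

(1.921, 4.003)

MSE = SSE/(n − 2) = 158550/100 = 1585.5.
SE(b_1) = √(MSE/Sₓₓ) = √(1585.5/10090) = 0.396404.
df = n − 2 = 100.
t* = t_{0.005, 100} = 2.625891.
Margin = t* × SE = 2.625891 × 0.396404 = 1.04091.
CI: 2.9617 ± 1.04091 → (1.921, 4.003).
With 99% confidence, each one-unit increase in weekly study hours is associated with a change of between 1.921 and 4.003 points in final exam score.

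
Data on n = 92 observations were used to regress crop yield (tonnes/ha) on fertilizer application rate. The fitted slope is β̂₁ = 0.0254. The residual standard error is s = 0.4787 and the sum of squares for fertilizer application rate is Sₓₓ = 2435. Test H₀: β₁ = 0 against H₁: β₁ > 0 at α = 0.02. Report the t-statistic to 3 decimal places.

SE(β̂₁) = s/√Sₓₓ = 0.4787/√2435 = 0.00970094.
t = 0.0254 / 0.00970094 = 2.618.
df = n − 2 = 90.
One-sided p ≈ 0.0052, which is < 0.02, so reject H₀.
There is evidence that the true slope on fertilizer application rate is positive.

t = 2.618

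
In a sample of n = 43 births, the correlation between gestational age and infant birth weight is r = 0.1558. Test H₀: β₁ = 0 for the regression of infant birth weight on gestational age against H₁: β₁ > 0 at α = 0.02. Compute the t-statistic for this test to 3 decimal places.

t = 1.010

t = r·√(n − 2)/√(1 − r²) = 0.1558·√41/√0.975726 = 1.010.
df = n − 2 = 41.
One-sided p ≈ 0.1592, which is ≥ 0.02, so fail to reject H₀.
The data do not give significant evidence of a linear association between gestational age and infant birth weight.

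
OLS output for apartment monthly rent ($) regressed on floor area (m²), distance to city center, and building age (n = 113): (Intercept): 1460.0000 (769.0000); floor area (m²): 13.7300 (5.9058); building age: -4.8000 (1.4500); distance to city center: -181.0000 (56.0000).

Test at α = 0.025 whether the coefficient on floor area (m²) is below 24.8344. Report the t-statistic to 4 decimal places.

Read off: b = 13.7300, SE = 5.9058 for floor area (m²).
H₀: β₁ = 24.8344 vs H₁: β₁ < 24.8344.
t = (13.7300 − 24.8344) / 5.9058 = -1.8803.
df = n − k − 1 = 113 − 3 − 1 = 109.
One-sided p ≈ 0.0314, which is ≥ 0.025, so fail to reject H₀.
The data do not give significant evidence that the true slope on floor area (m²) is below 24.8344 $ per unit, holding the other predictors fixed.

t = -1.8803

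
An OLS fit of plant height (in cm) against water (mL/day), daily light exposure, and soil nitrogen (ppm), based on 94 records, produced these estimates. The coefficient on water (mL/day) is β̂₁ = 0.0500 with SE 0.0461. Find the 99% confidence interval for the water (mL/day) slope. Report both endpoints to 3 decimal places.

df = n − k − 1 = 94 − 3 − 1 = 90.
t* = t_{0.005, 90} = 2.631565.
Margin = t* × SE = 2.631565 × 0.0461 = 0.12132.
CI: 0.0500 ± 0.12132 → (-0.071, 0.171).
With 99% confidence, each one-unit increase in water (mL/day) is associated with a change of between -0.071 and 0.171 cm in plant height, holding the other predictors fixed.

(-0.071, 0.171)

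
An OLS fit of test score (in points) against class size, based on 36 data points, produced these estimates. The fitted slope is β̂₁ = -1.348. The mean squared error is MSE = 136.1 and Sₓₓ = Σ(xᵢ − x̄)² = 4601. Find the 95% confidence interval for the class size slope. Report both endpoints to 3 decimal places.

(-1.698, -0.998)

SE(β̂₁) = √(MSE/Sₓₓ) = √(136.1/4601) = 0.17199.
df = n − 2 = 34.
t* = t_{0.025, 34} = 2.032245.
Margin = t* × SE = 2.032245 × 0.17199 = 0.34953.
CI: -1.348 ± 0.34953 → (-1.698, -0.998).
With 95% confidence, each one-unit increase in class size is associated with a change of between -1.698 and -0.998 points in test score.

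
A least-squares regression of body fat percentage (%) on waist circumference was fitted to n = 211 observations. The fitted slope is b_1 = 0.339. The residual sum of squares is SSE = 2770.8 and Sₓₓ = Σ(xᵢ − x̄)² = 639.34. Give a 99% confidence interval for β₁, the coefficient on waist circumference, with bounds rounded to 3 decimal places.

(-0.035, 0.713)

MSE = SSE/(n − 2) = 2770.8/209 = 13.2574.
SE(b_1) = √(MSE/Sₓₓ) = √(13.2574/639.34) = 0.144.
df = n − 2 = 209.
t* = t_{0.005, 209} = 2.599557.
Margin = t* × SE = 2.599557 × 0.144 = 0.37434.
CI: 0.339 ± 0.37434 → (-0.035, 0.713).
With 99% confidence, each one-unit increase in waist circumference is associated with a change of between -0.035 and 0.713 % in body fat percentage.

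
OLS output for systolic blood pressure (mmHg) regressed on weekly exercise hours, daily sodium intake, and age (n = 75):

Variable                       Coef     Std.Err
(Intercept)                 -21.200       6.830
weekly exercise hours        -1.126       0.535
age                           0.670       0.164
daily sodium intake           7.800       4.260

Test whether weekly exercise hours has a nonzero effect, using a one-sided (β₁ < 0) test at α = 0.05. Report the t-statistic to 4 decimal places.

t = -2.1047

Read off: b = -1.126, SE = 0.535 for weekly exercise hours.
H₀: β₁ = 0 vs H₁: β₁ < 0.
t = -1.126 / 0.535 = -2.1047.
df = n − k − 1 = 75 − 3 − 1 = 71.
One-sided p ≈ 0.0194, which is < 0.05, so reject H₀.
There is evidence that the true slope on weekly exercise hours is negative, holding the other predictors fixed.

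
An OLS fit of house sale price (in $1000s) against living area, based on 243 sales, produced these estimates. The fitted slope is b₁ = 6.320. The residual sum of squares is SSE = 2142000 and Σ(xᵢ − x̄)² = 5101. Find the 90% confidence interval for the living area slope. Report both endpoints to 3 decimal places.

(4.140, 8.500)

MSE = SSE/(n − 2) = 2142000/241 = 8887.97.
SE(b₁) = √(MSE/Sₓₓ) = √(8887.97/5101) = 1.32.
df = n − 2 = 241.
t* = t_{0.05, 241} = 1.651201.
Margin = t* × SE = 1.651201 × 1.32 = 2.17958.
CI: 6.320 ± 2.17958 → (4.140, 8.500).
With 90% confidence, each one-unit increase in living area is associated with a change of between 4.140 and 8.500 $1000s in house sale price.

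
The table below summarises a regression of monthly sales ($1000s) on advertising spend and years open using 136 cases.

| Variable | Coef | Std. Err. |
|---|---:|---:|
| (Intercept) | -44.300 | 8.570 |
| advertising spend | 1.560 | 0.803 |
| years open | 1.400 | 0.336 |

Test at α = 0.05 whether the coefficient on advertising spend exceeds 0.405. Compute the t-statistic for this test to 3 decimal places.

Read off: b = 1.560, SE = 0.803 for advertising spend.
H₀: β₁ = 0.405 vs H₁: β₁ > 0.405.
t = (1.560 − 0.405) / 0.803 = 1.438.
df = n − k − 1 = 136 − 2 − 1 = 133.
One-sided p ≈ 0.0763, which is ≥ 0.05, so fail to reject H₀.
The data do not give significant evidence that the true slope on advertising spend exceeds 0.405 $1000s per unit, holding the other predictors fixed.

t = 1.438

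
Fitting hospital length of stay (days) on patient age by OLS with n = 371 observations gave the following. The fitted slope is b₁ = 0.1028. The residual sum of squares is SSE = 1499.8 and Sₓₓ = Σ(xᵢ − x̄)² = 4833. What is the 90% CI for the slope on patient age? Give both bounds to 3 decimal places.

MSE = SSE/(n − 2) = 1499.8/369 = 4.0645.
SE(b₁) = √(MSE/Sₓₓ) = √(4.0645/4833) = 0.0289998.
df = n − 2 = 369.
t* = t_{0.05, 369} = 1.648994.
Margin = t* × SE = 1.648994 × 0.0289998 = 0.04782.
CI: 0.1028 ± 0.04782 → (0.055, 0.151).
With 90% confidence, each one-unit increase in patient age is associated with a change of between 0.055 and 0.151 days in hospital length of stay.

(0.055, 0.151)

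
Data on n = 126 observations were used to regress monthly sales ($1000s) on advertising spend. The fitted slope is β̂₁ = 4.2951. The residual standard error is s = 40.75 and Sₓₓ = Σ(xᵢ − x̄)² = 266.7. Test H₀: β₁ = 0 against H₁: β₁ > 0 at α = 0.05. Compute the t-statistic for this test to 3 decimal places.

SE(β̂₁) = s/√Sₓₓ = 40.75/√266.7 = 2.49526.
t = 4.2951 / 2.49526 = 1.721.
df = n − 2 = 124.
One-sided p ≈ 0.0438, which is < 0.05, so reject H₀.
There is evidence that the true slope on advertising spend is positive.

t = 1.721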